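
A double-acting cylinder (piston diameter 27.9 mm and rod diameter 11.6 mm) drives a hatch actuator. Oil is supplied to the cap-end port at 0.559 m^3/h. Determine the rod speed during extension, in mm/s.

v ≈ 254 mm/s

Cap-side area A_cap = π/4 × (27.9 mm)² = 611.4 mm^2
v = Q / A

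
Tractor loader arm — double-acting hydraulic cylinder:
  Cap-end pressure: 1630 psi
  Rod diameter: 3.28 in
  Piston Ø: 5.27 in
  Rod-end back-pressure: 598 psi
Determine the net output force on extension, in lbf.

Cap-side area A_cap = π/4 × (5.27 in)² = 21.81 in^2
Rod-side annular area A_ann = π/4 × (5.27² − 3.28²) = 13.36 in^2
Net thrust = P_cap·A_cap − P_rod·A_ann = 35550 lbf − 7991 lbf

F ≈ 27600 lbf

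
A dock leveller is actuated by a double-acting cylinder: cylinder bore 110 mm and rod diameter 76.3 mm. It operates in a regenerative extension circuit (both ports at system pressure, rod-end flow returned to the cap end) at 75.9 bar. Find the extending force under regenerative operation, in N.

With equal pressure on both faces, forces on the annular region cancel; the net push is pressure × rod cross-section.
Rod cross-section A_rod = π/4 × (76.3 mm)² = 4572 mm^2
F = P × A_rod

F ≈ 34700 N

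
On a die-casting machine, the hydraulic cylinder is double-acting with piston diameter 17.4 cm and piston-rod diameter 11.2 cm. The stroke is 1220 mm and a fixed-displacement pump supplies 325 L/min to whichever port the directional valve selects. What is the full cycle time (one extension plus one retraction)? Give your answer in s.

t ≈ 8.49 s

Cap-side area A_cap = π/4 × (17.4 cm)² = 237.8 cm^2
Rod-side annular area A_ann = π/4 × (17.4² − 11.2²) = 139.3 cm^2
t_ext = A_cap·L/Q = 5.356 s
t_ret = A_ann·L/Q = 3.137 s
t_cycle = t_ext + t_ret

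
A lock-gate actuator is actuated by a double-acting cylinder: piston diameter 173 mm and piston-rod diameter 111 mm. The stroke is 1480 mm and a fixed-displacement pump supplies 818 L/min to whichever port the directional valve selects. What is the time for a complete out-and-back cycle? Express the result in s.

Cap-side area A_cap = π/4 × (173 mm)² = 23510 mm^2
Rod-side annular area A_ann = π/4 × (173² − 111²) = 13830 mm^2
t_ext = A_cap·L/Q = 2.552 s
t_ret = A_ann·L/Q = 1.501 s
t_cycle = t_ext + t_ret

t ≈ 4.05 s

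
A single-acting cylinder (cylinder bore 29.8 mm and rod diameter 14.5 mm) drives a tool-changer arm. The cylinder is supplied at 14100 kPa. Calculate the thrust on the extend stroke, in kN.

Cap-side area A_cap = π/4 × (29.8 mm)² = 697.5 mm^2
F = P × A_cap = 14100 kPa × A_cap

F ≈ 9.83 kN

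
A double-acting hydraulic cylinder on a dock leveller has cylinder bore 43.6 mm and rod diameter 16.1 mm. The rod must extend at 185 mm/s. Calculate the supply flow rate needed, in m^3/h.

Cap-side area A_cap = π/4 × (43.6 mm)² = 1493 mm^2
Q = A × v

Q ≈ 0.994 m^3/h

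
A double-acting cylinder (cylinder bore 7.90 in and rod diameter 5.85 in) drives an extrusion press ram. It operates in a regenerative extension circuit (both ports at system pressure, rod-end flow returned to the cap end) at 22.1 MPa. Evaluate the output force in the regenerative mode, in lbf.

With equal pressure on both faces, forces on the annular region cancel; the net push is pressure × rod cross-section.
Rod cross-section A_rod = π/4 × (5.85 in)² = 26.88 in^2
F = P × A_rod

F ≈ 86200 lbf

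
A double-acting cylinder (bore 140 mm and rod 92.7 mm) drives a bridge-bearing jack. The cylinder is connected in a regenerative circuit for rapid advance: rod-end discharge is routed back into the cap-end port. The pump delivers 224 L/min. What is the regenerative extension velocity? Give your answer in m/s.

v ≈ 0.553 m/s

In regeneration the rod-end outflow joins the pump flow into the cap end, so the net volume the pump must supply per unit advance equals the rod cross-section area.
Rod cross-section A_rod = π/4 × (92.7 mm)² = 6749 mm^2
v = Q_pump / A_rod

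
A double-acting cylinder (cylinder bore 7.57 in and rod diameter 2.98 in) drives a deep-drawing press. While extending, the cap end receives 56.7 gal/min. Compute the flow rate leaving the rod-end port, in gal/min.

Q_out ≈ 47.9 gal/min

Cap-side area A_cap = π/4 × (7.57 in)² = 45.01 in^2
Rod-side annular area A_ann = π/4 × (7.57² − 2.98²) = 38.03 in^2
Piston speed v = Q_in/A_cap; rod-end outflow Q_out = v × A_ann = Q_in × A_ann/A_cap.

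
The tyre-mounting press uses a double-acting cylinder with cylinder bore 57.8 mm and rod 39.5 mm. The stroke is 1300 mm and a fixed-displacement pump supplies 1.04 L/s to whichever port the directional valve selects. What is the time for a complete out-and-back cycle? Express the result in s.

Cap-side area A_cap = π/4 × (57.8 mm)² = 2624 mm^2
Rod-side annular area A_ann = π/4 × (57.8² − 39.5²) = 1398 mm^2
t_ext = A_cap·L/Q = 3.280 s
t_ret = A_ann·L/Q = 1.748 s
t_cycle = t_ext + t_ret

t ≈ 5.03 s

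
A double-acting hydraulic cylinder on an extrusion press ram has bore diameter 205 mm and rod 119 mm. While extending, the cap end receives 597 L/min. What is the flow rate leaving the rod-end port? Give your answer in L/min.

Cap-side area A_cap = π/4 × (205 mm)² = 33010 mm^2
Rod-side annular area A_ann = π/4 × (205² − 119²) = 21880 mm^2
Piston speed v = Q_in/A_cap; rod-end outflow Q_out = v × A_ann = Q_in × A_ann/A_cap.

Q_out ≈ 396 L/min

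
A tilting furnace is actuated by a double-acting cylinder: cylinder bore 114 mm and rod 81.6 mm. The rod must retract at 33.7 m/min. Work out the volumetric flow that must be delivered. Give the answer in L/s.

Q ≈ 2.80 L/s

Rod-side annular area A_ann = π/4 × (114² − 81.6²) = 4977 mm^2
Q = A × v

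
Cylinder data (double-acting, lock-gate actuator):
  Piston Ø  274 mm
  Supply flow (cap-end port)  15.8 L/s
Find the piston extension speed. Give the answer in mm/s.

v ≈ 268 mm/s

Cap-side area A_cap = π/4 × (274 mm)² = 58960 mm^2
v = Q / A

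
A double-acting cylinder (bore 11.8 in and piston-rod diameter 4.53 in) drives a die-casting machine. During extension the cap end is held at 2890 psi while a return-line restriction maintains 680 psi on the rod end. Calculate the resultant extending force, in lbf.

Cap-side area A_cap = π/4 × (11.8 in)² = 109.4 in^2
Rod-side annular area A_ann = π/4 × (11.8² − 4.53²) = 93.24 in^2
Net thrust = P_cap·A_cap − P_rod·A_ann = 3.160e5 lbf − 63400 lbf

F ≈ 2.53e5 lbf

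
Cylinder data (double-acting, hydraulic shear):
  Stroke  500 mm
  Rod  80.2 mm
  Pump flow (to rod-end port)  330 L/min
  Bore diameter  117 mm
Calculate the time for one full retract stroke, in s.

Rod-side annular area A_ann = π/4 × (117² − 80.2²) = 5700 mm^2
Swept volume V = A × L; t = V / Q = A·L / Q

t ≈ 0.518 s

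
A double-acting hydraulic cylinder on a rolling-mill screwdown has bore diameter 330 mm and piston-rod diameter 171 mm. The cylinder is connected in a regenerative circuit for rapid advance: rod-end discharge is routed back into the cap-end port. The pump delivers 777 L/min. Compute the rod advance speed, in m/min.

v ≈ 33.8 m/min

In regeneration the rod-end outflow joins the pump flow into the cap end, so the net volume the pump must supply per unit advance equals the rod cross-section area.
Rod cross-section A_rod = π/4 × (171 mm)² = 22970 mm^2
v = Q_pump / A_rod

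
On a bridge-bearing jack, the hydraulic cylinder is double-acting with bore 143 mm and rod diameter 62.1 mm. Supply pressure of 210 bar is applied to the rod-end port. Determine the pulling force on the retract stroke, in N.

F ≈ 2.74e5 N

Rod-side annular area A_ann = π/4 × (143² − 62.1²) = 13030 mm^2
On retraction the pressure acts on the annular area (bore minus rod).
F = P × A_ann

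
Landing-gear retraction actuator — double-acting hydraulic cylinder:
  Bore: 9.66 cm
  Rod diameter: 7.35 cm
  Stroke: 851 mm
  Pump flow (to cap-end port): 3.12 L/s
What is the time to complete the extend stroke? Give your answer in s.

Cap-side area A_cap = π/4 × (9.66 cm)² = 73.29 cm^2
Swept volume V = A × L; t = V / Q = A·L / Q

t ≈ 2.00 s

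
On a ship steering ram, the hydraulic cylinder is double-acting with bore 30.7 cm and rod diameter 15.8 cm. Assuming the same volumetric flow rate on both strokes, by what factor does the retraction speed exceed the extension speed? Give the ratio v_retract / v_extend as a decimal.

Cap-side area A_cap = π/4 × (30.7 cm)² = 740.2 cm^2
Rod-side annular area A_ann = π/4 × (30.7² − 15.8²) = 544.2 cm^2
For equal Q, v ∝ 1/A, so v_ret/v_ext = A_cap/A_ann.

v_ret/v_ext ≈ 1.36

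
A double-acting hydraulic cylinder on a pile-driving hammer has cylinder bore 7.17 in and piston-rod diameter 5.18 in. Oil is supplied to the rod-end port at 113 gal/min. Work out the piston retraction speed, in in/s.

v ≈ 22.5 in/s

Rod-side annular area A_ann = π/4 × (7.17² − 5.18²) = 19.30 in^2
Flow into the rod-end port fills the annular volume.
v = Q / A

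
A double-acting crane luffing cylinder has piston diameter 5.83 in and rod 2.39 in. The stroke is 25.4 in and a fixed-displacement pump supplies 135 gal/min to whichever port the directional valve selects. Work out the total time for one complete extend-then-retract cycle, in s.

t ≈ 2.39 s

Cap-side area A_cap = π/4 × (5.83 in)² = 26.69 in^2
Rod-side annular area A_ann = π/4 × (5.83² − 2.39²) = 22.21 in^2
t_ext = A_cap·L/Q = 1.305 s
t_ret = A_ann·L/Q = 1.085 s
t_cycle = t_ext + t_ret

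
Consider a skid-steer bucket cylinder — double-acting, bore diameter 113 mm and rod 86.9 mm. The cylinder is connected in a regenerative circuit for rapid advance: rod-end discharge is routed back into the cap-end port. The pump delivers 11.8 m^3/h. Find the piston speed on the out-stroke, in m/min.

In regeneration the rod-end outflow joins the pump flow into the cap end, so the net volume the pump must supply per unit advance equals the rod cross-section area.
Rod cross-section A_rod = π/4 × (86.9 mm)² = 5931 mm^2
v = Q_pump / A_rod

v ≈ 33.2 m/min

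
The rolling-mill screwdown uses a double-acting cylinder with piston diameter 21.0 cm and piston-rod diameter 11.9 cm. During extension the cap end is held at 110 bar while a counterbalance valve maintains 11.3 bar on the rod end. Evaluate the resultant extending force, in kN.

Cap-side area A_cap = π/4 × (21.0 cm)² = 346.4 cm^2
Rod-side annular area A_ann = π/4 × (21.0² − 11.9²) = 235.1 cm^2
Net thrust = P_cap·A_cap − P_rod·A_ann = 381.0 kN − 26.57 kN

F ≈ 354 kN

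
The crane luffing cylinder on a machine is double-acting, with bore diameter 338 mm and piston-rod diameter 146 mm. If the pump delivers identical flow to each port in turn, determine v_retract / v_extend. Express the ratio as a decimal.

Cap-side area A_cap = π/4 × (338 mm)² = 89730 mm^2
Rod-side annular area A_ann = π/4 × (338² − 146²) = 72990 mm^2
For equal Q, v ∝ 1/A, so v_ret/v_ext = A_cap/A_ann.

v_ret/v_ext ≈ 1.23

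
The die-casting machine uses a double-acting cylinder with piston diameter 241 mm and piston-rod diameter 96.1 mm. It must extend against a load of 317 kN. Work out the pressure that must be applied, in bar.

P ≈ 69.5 bar

Cap-side area A_cap = π/4 × (241 mm)² = 45620 mm^2
P = F / A = 317 kN / A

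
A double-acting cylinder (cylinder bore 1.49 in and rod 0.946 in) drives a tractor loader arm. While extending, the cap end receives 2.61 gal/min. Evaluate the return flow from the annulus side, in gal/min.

Q_out ≈ 1.56 gal/min

Cap-side area A_cap = π/4 × (1.49 in)² = 1.744 in^2
Rod-side annular area A_ann = π/4 × (1.49² − 0.946²) = 1.041 in^2
Piston speed v = Q_in/A_cap; rod-end outflow Q_out = v × A_ann = Q_in × A_ann/A_cap.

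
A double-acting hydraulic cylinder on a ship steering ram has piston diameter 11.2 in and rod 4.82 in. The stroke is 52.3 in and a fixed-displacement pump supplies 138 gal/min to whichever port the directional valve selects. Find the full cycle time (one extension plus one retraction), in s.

Cap-side area A_cap = π/4 × (11.2 in)² = 98.52 in^2
Rod-side annular area A_ann = π/4 × (11.2² − 4.82²) = 80.27 in^2
t_ext = A_cap·L/Q = 9.698 s
t_ret = A_ann·L/Q = 7.902 s
t_cycle = t_ext + t_ret

t ≈ 17.6 s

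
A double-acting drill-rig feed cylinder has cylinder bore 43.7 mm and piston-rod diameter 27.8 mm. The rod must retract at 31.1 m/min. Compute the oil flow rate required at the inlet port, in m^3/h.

Rod-side annular area A_ann = π/4 × (43.7² − 27.8²) = 892.9 mm^2
Q = A × v

Q ≈ 1.67 m^3/h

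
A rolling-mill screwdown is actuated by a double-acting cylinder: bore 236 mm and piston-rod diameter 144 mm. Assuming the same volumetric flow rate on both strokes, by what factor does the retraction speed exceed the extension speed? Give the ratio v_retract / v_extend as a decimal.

Cap-side area A_cap = π/4 × (236 mm)² = 43740 mm^2
Rod-side annular area A_ann = π/4 × (236² − 144²) = 27460 mm^2
For equal Q, v ∝ 1/A, so v_ret/v_ext = A_cap/A_ann.

v_ret/v_ext ≈ 1.59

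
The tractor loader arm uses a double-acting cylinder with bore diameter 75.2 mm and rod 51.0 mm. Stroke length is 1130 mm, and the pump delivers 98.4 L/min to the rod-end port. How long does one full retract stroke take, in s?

t ≈ 1.65 s

Rod-side annular area A_ann = π/4 × (75.2² − 51.0²) = 2399 mm^2
Swept volume V = A × L; t = V / Q = A·L / Q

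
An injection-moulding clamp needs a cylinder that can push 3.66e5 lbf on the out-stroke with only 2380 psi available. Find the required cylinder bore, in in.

D ≈ 14.0 in

Extension force acts on the full piston face: F = P × (π/4)D².
D = √(4F / (πP)) = √(4 × 3.66e5 lbf / (π × 2380 psi))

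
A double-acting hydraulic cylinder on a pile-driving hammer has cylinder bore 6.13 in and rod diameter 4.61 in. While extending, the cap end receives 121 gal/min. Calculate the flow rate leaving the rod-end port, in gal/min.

Cap-side area A_cap = π/4 × (6.13 in)² = 29.51 in^2
Rod-side annular area A_ann = π/4 × (6.13² − 4.61²) = 12.82 in^2
Piston speed v = Q_in/A_cap; rod-end outflow Q_out = v × A_ann = Q_in × A_ann/A_cap.

Q_out ≈ 52.6 gal/min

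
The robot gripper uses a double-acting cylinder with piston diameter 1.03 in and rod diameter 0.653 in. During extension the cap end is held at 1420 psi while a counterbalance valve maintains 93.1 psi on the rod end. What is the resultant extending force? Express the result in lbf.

Cap-side area A_cap = π/4 × (1.03 in)² = 0.8332 in^2
Rod-side annular area A_ann = π/4 × (1.03² − 0.653²) = 0.4983 in^2
Net thrust = P_cap·A_cap − P_rod·A_ann = 1183 lbf − 46.39 lbf

F ≈ 1140 lbf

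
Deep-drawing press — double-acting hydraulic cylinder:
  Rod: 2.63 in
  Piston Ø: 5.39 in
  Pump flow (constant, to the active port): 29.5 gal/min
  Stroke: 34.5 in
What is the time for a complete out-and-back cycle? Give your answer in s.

t ≈ 12.2 s

Cap-side area A_cap = π/4 × (5.39 in)² = 22.82 in^2
Rod-side annular area A_ann = π/4 × (5.39² − 2.63²) = 17.38 in^2
t_ext = A_cap·L/Q = 6.931 s
t_ret = A_ann·L/Q = 5.281 s
t_cycle = t_ext + t_ret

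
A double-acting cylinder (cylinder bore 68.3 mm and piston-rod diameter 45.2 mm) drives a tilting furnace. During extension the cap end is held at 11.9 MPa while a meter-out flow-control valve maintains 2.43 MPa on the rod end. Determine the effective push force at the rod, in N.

F ≈ 38600 N

Cap-side area A_cap = π/4 × (68.3 mm)² = 3664 mm^2
Rod-side annular area A_ann = π/4 × (68.3² − 45.2²) = 2059 mm^2
Net thrust = P_cap·A_cap − P_rod·A_ann = 43600 N − 5004 N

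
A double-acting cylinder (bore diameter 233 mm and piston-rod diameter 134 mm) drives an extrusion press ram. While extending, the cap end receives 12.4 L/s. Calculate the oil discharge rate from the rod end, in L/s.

Q_out ≈ 8.30 L/s

Cap-side area A_cap = π/4 × (233 mm)² = 42640 mm^2
Rod-side annular area A_ann = π/4 × (233² − 134²) = 28540 mm^2
Piston speed v = Q_in/A_cap; rod-end outflow Q_out = v × A_ann = Q_in × A_ann/A_cap.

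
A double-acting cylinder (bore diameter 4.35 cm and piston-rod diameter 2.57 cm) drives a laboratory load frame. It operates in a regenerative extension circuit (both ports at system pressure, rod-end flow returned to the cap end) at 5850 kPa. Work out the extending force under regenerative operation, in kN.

F ≈ 3.03 kN

With equal pressure on both faces, forces on the annular region cancel; the net push is pressure × rod cross-section.
Rod cross-section A_rod = π/4 × (2.57 cm)² = 5.187 cm^2
F = P × A_rod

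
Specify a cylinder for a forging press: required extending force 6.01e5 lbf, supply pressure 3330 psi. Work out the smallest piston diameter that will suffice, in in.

D ≈ 15.2 in

Extension force acts on the full piston face: F = P × (π/4)D².
D = √(4F / (πP)) = √(4 × 6.01e5 lbf / (π × 3330 psi))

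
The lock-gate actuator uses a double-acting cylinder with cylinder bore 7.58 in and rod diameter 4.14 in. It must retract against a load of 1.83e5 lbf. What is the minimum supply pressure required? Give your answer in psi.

Rod-side annular area A_ann = π/4 × (7.58² − 4.14²) = 31.66 in^2
Retraction: pressure acts on the annular area.
P = F / A = 1.83e5 lbf / A

P ≈ 5780 psi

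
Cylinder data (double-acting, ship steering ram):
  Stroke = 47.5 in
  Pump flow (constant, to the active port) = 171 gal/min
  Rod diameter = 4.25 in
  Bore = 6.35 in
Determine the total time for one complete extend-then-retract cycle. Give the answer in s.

t ≈ 3.55 s

Cap-side area A_cap = π/4 × (6.35 in)² = 31.67 in^2
Rod-side annular area A_ann = π/4 × (6.35² − 4.25²) = 17.48 in^2
t_ext = A_cap·L/Q = 2.285 s
t_ret = A_ann·L/Q = 1.261 s
t_cycle = t_ext + t_ret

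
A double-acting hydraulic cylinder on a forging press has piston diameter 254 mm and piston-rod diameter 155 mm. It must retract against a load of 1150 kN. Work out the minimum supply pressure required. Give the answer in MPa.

Rod-side annular area A_ann = π/4 × (254² − 155²) = 31800 mm^2
Retraction: pressure acts on the annular area.
P = F / A = 1150 kN / A

P ≈ 36.2 MPa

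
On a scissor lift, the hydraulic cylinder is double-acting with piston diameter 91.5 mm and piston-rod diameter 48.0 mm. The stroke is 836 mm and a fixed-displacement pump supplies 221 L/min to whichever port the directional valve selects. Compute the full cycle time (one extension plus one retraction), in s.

Cap-side area A_cap = π/4 × (91.5 mm)² = 6576 mm^2
Rod-side annular area A_ann = π/4 × (91.5² − 48.0²) = 4766 mm^2
t_ext = A_cap·L/Q = 1.492 s
t_ret = A_ann·L/Q = 1.082 s
t_cycle = t_ext + t_ret

t ≈ 2.57 s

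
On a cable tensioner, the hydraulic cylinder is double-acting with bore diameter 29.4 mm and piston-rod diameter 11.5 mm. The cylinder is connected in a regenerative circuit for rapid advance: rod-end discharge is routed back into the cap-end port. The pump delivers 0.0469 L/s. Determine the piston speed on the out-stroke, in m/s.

In regeneration the rod-end outflow joins the pump flow into the cap end, so the net volume the pump must supply per unit advance equals the rod cross-section area.
Rod cross-section A_rod = π/4 × (11.5 mm)² = 103.9 mm^2
v = Q_pump / A_rod

v ≈ 0.452 m/s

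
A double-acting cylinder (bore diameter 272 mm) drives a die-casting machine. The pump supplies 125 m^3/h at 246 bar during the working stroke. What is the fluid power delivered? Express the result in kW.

W ≈ 854 kW

Hydraulic power = P × Q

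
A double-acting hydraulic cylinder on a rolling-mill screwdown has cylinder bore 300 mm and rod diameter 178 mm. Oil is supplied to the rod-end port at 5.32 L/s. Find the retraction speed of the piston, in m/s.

Rod-side annular area A_ann = π/4 × (300² − 178²) = 45800 mm^2
Flow into the rod-end port fills the annular volume.
v = Q / A

v ≈ 0.116 m/s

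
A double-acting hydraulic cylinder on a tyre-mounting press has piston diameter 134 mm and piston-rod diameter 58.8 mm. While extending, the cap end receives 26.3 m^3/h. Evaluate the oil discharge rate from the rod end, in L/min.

Cap-side area A_cap = π/4 × (134 mm)² = 14100 mm^2
Rod-side annular area A_ann = π/4 × (134² − 58.8²) = 11390 mm^2
Piston speed v = Q_in/A_cap; rod-end outflow Q_out = v × A_ann = Q_in × A_ann/A_cap.

Q_out ≈ 354 L/min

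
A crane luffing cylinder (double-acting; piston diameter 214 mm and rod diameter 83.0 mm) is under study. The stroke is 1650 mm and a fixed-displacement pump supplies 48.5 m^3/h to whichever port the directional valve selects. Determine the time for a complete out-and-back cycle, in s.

Cap-side area A_cap = π/4 × (214 mm)² = 35970 mm^2
Rod-side annular area A_ann = π/4 × (214² − 83.0²) = 30560 mm^2
t_ext = A_cap·L/Q = 4.405 s
t_ret = A_ann·L/Q = 3.743 s
t_cycle = t_ext + t_ret

t ≈ 8.15 s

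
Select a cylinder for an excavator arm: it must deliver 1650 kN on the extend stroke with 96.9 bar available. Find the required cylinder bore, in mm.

D ≈ 466 mm

Extension force acts on the full piston face: F = P × (π/4)D².
D = √(4F / (πP)) = √(4 × 1650 kN / (π × 96.9 bar))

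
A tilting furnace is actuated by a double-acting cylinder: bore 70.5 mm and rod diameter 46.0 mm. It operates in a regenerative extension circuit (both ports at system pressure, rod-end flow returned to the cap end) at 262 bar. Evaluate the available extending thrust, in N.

With equal pressure on both faces, forces on the annular region cancel; the net push is pressure × rod cross-section.
Rod cross-section A_rod = π/4 × (46.0 mm)² = 1662 mm^2
F = P × A_rod

F ≈ 43500 N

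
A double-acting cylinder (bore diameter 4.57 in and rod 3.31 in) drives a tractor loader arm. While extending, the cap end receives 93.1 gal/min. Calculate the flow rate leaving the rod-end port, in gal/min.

Cap-side area A_cap = π/4 × (4.57 in)² = 16.40 in^2
Rod-side annular area A_ann = π/4 × (4.57² − 3.31²) = 7.798 in^2
Piston speed v = Q_in/A_cap; rod-end outflow Q_out = v × A_ann = Q_in × A_ann/A_cap.

Q_out ≈ 44.3 gal/min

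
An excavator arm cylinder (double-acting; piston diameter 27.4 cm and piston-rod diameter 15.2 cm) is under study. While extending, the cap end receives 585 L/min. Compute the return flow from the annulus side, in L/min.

Cap-side area A_cap = π/4 × (27.4 cm)² = 589.6 cm^2
Rod-side annular area A_ann = π/4 × (27.4² − 15.2²) = 408.2 cm^2
Piston speed v = Q_in/A_cap; rod-end outflow Q_out = v × A_ann = Q_in × A_ann/A_cap.

Q_out ≈ 405 L/min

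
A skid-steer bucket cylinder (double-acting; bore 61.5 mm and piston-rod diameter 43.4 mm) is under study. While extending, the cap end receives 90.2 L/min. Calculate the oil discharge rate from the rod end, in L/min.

Cap-side area A_cap = π/4 × (61.5 mm)² = 2971 mm^2
Rod-side annular area A_ann = π/4 × (61.5² − 43.4²) = 1491 mm^2
Piston speed v = Q_in/A_cap; rod-end outflow Q_out = v × A_ann = Q_in × A_ann/A_cap.

Q_out ≈ 45.3 L/min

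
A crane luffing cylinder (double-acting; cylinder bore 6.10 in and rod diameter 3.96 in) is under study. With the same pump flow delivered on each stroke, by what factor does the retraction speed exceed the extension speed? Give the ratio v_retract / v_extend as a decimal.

Cap-side area A_cap = π/4 × (6.10 in)² = 29.22 in^2
Rod-side annular area A_ann = π/4 × (6.10² − 3.96²) = 16.91 in^2
For equal Q, v ∝ 1/A, so v_ret/v_ext = A_cap/A_ann.

v_ret/v_ext ≈ 1.73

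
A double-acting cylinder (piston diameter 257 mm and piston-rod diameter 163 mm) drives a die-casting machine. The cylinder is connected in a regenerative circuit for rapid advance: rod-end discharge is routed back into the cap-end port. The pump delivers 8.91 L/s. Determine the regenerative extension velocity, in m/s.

In regeneration the rod-end outflow joins the pump flow into the cap end, so the net volume the pump must supply per unit advance equals the rod cross-section area.
Rod cross-section A_rod = π/4 × (163 mm)² = 20870 mm^2
v = Q_pump / A_rod

v ≈ 0.427 m/s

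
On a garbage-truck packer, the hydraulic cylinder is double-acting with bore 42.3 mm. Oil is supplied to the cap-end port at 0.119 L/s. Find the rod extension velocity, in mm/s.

Cap-side area A_cap = π/4 × (42.3 mm)² = 1405 mm^2
v = Q / A

v ≈ 84.7 mm/s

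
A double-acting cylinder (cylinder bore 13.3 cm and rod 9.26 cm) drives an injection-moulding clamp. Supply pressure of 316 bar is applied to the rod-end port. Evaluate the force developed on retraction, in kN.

F ≈ 226 kN

Rod-side annular area A_ann = π/4 × (13.3² − 9.26²) = 71.58 cm^2
On retraction the pressure acts on the annular area (bore minus rod).
F = P × A_ann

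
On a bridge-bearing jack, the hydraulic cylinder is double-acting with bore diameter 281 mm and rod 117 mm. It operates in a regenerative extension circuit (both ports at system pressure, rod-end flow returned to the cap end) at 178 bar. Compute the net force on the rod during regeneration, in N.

With equal pressure on both faces, forces on the annular region cancel; the net push is pressure × rod cross-section.
Rod cross-section A_rod = π/4 × (117 mm)² = 10750 mm^2
F = P × A_rod

F ≈ 1.91e5 N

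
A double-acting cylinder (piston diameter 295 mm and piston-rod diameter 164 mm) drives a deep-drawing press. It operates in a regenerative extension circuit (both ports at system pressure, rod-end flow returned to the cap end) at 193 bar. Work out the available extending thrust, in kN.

With equal pressure on both faces, forces on the annular region cancel; the net push is pressure × rod cross-section.
Rod cross-section A_rod = π/4 × (164 mm)² = 21120 mm^2
F = P × A_rod

F ≈ 408 kN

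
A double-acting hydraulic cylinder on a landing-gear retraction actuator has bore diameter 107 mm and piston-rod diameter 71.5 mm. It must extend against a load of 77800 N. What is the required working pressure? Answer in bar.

Cap-side area A_cap = π/4 × (107 mm)² = 8992 mm^2
P = F / A = 77800 N / A

P ≈ 86.5 bar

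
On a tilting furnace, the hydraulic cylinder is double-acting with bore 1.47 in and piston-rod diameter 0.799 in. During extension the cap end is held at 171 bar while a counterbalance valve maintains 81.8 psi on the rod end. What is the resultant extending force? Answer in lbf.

Cap-side area A_cap = π/4 × (1.47 in)² = 1.697 in^2
Rod-side annular area A_ann = π/4 × (1.47² − 0.799²) = 1.196 in^2
Net thrust = P_cap·A_cap − P_rod·A_ann = 4209 lbf − 97.81 lbf

F ≈ 4110 lbf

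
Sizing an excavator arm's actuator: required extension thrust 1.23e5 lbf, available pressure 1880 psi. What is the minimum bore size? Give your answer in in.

D ≈ 9.13 in

Extension force acts on the full piston face: F = P × (π/4)D².
D = √(4F / (πP)) = √(4 × 1.23e5 lbf / (π × 1880 psi))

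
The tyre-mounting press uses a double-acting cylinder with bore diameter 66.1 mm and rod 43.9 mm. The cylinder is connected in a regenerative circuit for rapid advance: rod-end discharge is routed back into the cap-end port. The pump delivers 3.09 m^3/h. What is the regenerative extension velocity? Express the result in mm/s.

In regeneration the rod-end outflow joins the pump flow into the cap end, so the net volume the pump must supply per unit advance equals the rod cross-section area.
Rod cross-section A_rod = π/4 × (43.9 mm)² = 1514 mm^2
v = Q_pump / A_rod

v ≈ 567 mm/s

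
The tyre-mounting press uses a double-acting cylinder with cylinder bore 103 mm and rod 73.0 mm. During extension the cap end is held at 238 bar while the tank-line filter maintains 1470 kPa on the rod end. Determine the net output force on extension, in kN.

Cap-side area A_cap = π/4 × (103 mm)² = 8332 mm^2
Rod-side annular area A_ann = π/4 × (103² − 73.0²) = 4147 mm^2
Net thrust = P_cap·A_cap − P_rod·A_ann = 198.3 kN − 6.096 kN

F ≈ 192 kN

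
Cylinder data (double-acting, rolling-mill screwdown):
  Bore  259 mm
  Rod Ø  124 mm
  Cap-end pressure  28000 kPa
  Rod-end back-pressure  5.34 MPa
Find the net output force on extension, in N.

Cap-side area A_cap = π/4 × (259 mm)² = 52690 mm^2
Rod-side annular area A_ann = π/4 × (259² − 124²) = 40610 mm^2
Net thrust = P_cap·A_cap − P_rod·A_ann = 1.475e6 N − 2.169e5 N

F ≈ 1.26e6 N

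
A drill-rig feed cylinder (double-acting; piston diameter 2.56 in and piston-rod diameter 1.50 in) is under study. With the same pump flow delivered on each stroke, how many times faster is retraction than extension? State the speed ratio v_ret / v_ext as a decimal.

v_ret/v_ext ≈ 1.52

Cap-side area A_cap = π/4 × (2.56 in)² = 5.147 in^2
Rod-side annular area A_ann = π/4 × (2.56² − 1.50²) = 3.380 in^2
For equal Q, v ∝ 1/A, so v_ret/v_ext = A_cap/A_ann.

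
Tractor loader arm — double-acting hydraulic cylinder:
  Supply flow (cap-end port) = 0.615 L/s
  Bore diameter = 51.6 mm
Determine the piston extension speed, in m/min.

v ≈ 17.6 m/min

Cap-side area A_cap = π/4 × (51.6 mm)² = 2091 mm^2
v = Q / A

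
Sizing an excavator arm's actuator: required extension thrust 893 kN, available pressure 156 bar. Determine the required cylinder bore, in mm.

Extension force acts on the full piston face: F = P × (π/4)D².
D = √(4F / (πP)) = √(4 × 893 kN / (π × 156 bar))

D ≈ 270 mm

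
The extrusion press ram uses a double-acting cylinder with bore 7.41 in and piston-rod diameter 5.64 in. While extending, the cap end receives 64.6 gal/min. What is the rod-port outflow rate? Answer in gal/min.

Q_out ≈ 27.2 gal/min

Cap-side area A_cap = π/4 × (7.41 in)² = 43.12 in^2
Rod-side annular area A_ann = π/4 × (7.41² − 5.64²) = 18.14 in^2
Piston speed v = Q_in/A_cap; rod-end outflow Q_out = v × A_ann = Q_in × A_ann/A_cap.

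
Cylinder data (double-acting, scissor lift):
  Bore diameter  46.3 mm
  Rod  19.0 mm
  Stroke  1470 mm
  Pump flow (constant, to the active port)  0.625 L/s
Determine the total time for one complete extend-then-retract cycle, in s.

t ≈ 7.25 s

Cap-side area A_cap = π/4 × (46.3 mm)² = 1684 mm^2
Rod-side annular area A_ann = π/4 × (46.3² − 19.0²) = 1400 mm^2
t_ext = A_cap·L/Q = 3.960 s
t_ret = A_ann·L/Q = 3.293 s
t_cycle = t_ext + t_ret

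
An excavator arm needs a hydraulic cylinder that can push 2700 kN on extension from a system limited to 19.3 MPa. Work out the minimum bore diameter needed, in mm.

D ≈ 422 mm

Extension force acts on the full piston face: F = P × (π/4)D².
D = √(4F / (πP)) = √(4 × 2700 kN / (π × 19.3 MPa))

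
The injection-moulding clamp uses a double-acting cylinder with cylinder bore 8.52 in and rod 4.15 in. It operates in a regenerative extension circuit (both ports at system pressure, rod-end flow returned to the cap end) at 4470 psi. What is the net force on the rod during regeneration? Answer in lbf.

With equal pressure on both faces, forces on the annular region cancel; the net push is pressure × rod cross-section.
Rod cross-section A_rod = π/4 × (4.15 in)² = 13.53 in^2
F = P × A_rod

F ≈ 60500 lbf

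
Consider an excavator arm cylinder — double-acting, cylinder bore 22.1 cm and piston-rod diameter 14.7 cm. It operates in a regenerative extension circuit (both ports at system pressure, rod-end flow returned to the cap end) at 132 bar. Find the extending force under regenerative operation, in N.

With equal pressure on both faces, forces on the annular region cancel; the net push is pressure × rod cross-section.
Rod cross-section A_rod = π/4 × (14.7 cm)² = 169.7 cm^2
F = P × A_rod

F ≈ 2.24e5 N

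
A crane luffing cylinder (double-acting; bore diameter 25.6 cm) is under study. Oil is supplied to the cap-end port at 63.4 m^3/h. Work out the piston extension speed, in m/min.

Cap-side area A_cap = π/4 × (25.6 cm)² = 514.7 cm^2
v = Q / A

v ≈ 20.5 m/min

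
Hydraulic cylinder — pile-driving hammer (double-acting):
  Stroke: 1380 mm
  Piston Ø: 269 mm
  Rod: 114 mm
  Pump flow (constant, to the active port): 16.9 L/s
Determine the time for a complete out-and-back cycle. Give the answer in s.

t ≈ 8.45 s

Cap-side area A_cap = π/4 × (269 mm)² = 56830 mm^2
Rod-side annular area A_ann = π/4 × (269² − 114²) = 46630 mm^2
t_ext = A_cap·L/Q = 4.641 s
t_ret = A_ann·L/Q = 3.807 s
t_cycle = t_ext + t_ret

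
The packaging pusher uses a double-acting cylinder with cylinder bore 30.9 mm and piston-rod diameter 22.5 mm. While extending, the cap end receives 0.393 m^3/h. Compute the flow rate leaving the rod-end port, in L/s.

Cap-side area A_cap = π/4 × (30.9 mm)² = 749.9 mm^2
Rod-side annular area A_ann = π/4 × (30.9² − 22.5²) = 352.3 mm^2
Piston speed v = Q_in/A_cap; rod-end outflow Q_out = v × A_ann = Q_in × A_ann/A_cap.

Q_out ≈ 0.0513 L/s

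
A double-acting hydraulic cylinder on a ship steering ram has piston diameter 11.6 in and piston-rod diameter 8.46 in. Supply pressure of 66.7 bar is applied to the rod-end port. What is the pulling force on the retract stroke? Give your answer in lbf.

F ≈ 47900 lbf

Rod-side annular area A_ann = π/4 × (11.6² − 8.46²) = 49.47 in^2
On retraction the pressure acts on the annular area (bore minus rod).
F = P × A_ann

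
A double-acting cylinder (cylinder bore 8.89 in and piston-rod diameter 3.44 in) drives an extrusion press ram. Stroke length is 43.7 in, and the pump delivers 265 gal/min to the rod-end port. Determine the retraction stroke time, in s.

t ≈ 2.26 s

Rod-side annular area A_ann = π/4 × (8.89² − 3.44²) = 52.78 in^2
Swept volume V = A × L; t = V / Q = A·L / Q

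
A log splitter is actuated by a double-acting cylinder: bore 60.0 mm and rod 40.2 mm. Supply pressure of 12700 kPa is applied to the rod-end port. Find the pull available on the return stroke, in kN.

F ≈ 19.8 kN

Rod-side annular area A_ann = π/4 × (60.0² − 40.2²) = 1558 mm^2
On retraction the pressure acts on the annular area (bore minus rod).
F = P × A_ann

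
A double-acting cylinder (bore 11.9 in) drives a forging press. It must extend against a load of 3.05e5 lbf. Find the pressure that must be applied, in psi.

Cap-side area A_cap = π/4 × (11.9 in)² = 111.2 in^2
P = F / A = 3.05e5 lbf / A

P ≈ 2740 psi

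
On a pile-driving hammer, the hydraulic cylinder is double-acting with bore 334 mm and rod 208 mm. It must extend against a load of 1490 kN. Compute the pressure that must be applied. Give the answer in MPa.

Cap-side area A_cap = π/4 × (334 mm)² = 87620 mm^2
P = F / A = 1490 kN / A

P ≈ 17.0 MPa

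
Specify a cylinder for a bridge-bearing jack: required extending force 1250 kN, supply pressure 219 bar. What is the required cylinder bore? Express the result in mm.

D ≈ 270 mm

Extension force acts on the full piston face: F = P × (π/4)D².
D = √(4F / (πP)) = √(4 × 1250 kN / (π × 219 bar))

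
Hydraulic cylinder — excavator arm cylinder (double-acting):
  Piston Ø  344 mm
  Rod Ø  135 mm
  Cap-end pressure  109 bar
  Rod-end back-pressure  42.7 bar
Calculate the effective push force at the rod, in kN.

Cap-side area A_cap = π/4 × (344 mm)² = 92940 mm^2
Rod-side annular area A_ann = π/4 × (344² − 135²) = 78630 mm^2
Net thrust = P_cap·A_cap − P_rod·A_ann = 1013 kN − 335.7 kN

F ≈ 677 kN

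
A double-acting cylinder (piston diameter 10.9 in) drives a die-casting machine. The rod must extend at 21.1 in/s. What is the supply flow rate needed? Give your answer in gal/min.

Q ≈ 511 gal/min

Cap-side area A_cap = π/4 × (10.9 in)² = 93.31 in^2
Q = A × v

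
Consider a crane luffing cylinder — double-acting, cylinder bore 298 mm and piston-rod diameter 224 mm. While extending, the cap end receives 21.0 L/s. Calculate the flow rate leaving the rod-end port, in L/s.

Cap-side area A_cap = π/4 × (298 mm)² = 69750 mm^2
Rod-side annular area A_ann = π/4 × (298² − 224²) = 30340 mm^2
Piston speed v = Q_in/A_cap; rod-end outflow Q_out = v × A_ann = Q_in × A_ann/A_cap.

Q_out ≈ 9.13 L/s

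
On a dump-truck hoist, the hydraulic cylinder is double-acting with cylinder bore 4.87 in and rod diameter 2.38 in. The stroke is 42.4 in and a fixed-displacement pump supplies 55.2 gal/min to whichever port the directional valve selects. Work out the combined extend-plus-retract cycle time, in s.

Cap-side area A_cap = π/4 × (4.87 in)² = 18.63 in^2
Rod-side annular area A_ann = π/4 × (4.87² − 2.38²) = 14.18 in^2
t_ext = A_cap·L/Q = 3.716 s
t_ret = A_ann·L/Q = 2.829 s
t_cycle = t_ext + t_ret

t ≈ 6.55 s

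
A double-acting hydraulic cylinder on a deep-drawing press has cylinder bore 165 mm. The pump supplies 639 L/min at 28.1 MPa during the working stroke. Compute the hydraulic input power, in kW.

Hydraulic power = P × Q

W ≈ 299 kW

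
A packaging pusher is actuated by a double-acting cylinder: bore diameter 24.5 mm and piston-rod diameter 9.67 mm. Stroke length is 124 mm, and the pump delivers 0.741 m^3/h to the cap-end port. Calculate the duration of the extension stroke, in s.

Cap-side area A_cap = π/4 × (24.5 mm)² = 471.4 mm^2
Swept volume V = A × L; t = V / Q = A·L / Q

t ≈ 0.284 s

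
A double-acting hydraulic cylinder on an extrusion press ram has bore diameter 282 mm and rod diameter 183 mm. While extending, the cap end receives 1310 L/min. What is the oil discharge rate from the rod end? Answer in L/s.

Q_out ≈ 12.6 L/s

Cap-side area A_cap = π/4 × (282 mm)² = 62460 mm^2
Rod-side annular area A_ann = π/4 × (282² − 183²) = 36160 mm^2
Piston speed v = Q_in/A_cap; rod-end outflow Q_out = v × A_ann = Q_in × A_ann/A_cap.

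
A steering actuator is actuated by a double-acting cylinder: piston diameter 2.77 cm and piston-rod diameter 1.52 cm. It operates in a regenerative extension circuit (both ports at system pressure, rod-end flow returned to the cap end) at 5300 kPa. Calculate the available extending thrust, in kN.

With equal pressure on both faces, forces on the annular region cancel; the net push is pressure × rod cross-section.
Rod cross-section A_rod = π/4 × (1.52 cm)² = 1.815 cm^2
F = P × A_rod

F ≈ 0.962 kN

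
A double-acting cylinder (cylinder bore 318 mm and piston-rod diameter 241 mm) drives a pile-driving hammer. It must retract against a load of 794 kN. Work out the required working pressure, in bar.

Rod-side annular area A_ann = π/4 × (318² − 241²) = 33810 mm^2
Retraction: pressure acts on the annular area.
P = F / A = 794 kN / A

P ≈ 235 bar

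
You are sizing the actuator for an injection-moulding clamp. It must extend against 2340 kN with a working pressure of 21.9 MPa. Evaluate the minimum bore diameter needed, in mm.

D ≈ 369 mm

Extension force acts on the full piston face: F = P × (π/4)D².
D = √(4F / (πP)) = √(4 × 2340 kN / (π × 21.9 MPa))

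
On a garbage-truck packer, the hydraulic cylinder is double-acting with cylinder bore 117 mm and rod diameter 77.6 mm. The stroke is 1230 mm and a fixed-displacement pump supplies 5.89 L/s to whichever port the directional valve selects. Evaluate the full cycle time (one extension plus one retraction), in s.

t ≈ 3.50 s

Cap-side area A_cap = π/4 × (117 mm)² = 10750 mm^2
Rod-side annular area A_ann = π/4 × (117² − 77.6²) = 6022 mm^2
t_ext = A_cap·L/Q = 2.245 s
t_ret = A_ann·L/Q = 1.258 s
t_cycle = t_ext + t_ret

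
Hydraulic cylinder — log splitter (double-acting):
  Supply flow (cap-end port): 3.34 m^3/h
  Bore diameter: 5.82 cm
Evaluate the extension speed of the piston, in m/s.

Cap-side area A_cap = π/4 × (5.82 cm)² = 26.60 cm^2
v = Q / A

v ≈ 0.349 m/s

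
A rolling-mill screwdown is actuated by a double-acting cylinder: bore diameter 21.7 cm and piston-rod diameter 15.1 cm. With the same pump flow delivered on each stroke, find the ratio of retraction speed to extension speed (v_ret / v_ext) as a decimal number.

v_ret/v_ext ≈ 1.94

Cap-side area A_cap = π/4 × (21.7 cm)² = 369.8 cm^2
Rod-side annular area A_ann = π/4 × (21.7² − 15.1²) = 190.8 cm^2
For equal Q, v ∝ 1/A, so v_ret/v_ext = A_cap/A_ann.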